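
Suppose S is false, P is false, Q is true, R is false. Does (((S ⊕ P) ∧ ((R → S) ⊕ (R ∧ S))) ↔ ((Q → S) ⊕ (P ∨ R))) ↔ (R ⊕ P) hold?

False

Substituting S=False, P=False, Q=True, R=False:
S ⊕ P = False ⊕ False = False
R → S = False → False = True
R ∧ S = False ∧ False = False
(R → S) ⊕ (R ∧ S) = True ⊕ False = True
(S ⊕ P) ∧ ((R → S) ⊕ (R ∧ S)) = False ∧ True = False
Q → S = True → False = False
P ∨ R = False ∨ False = False
(Q → S) ⊕ (P ∨ R) = False ⊕ False = False
((S ⊕ P) ∧ ((R → S) ⊕ (R ∧ S))) ↔ ((Q → S) ⊕ (P ∨ R)) = False ↔ False = True
R ⊕ P = False ⊕ False = False
(((S ⊕ P) ∧ ((R → S) ⊕ (R ∧ S))) ↔ ((Q → S) ⊕ (P ∨ R))) ↔ (R ⊕ P) = True ↔ False = False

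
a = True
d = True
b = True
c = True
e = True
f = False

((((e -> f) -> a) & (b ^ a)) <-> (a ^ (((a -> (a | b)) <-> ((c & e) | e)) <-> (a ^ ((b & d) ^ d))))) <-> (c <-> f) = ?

Substituting a=True, d=True, b=True, c=True, e=True, f=False:
e -> f = True -> False = False
(e -> f) -> a = False -> True = True
b ^ a = True ^ True = False
((e -> f) -> a) & (b ^ a) = True & False = False
a | b = True | True = True
a -> (a | b) = True -> True = True
c & e = True & True = True
(c & e) | e = True | True = True
(a -> (a | b)) <-> ((c & e) | e) = True <-> True = True
b & d = True & True = True
(b & d) ^ d = True ^ True = False
a ^ ((b & d) ^ d) = True ^ False = True
((a -> (a | b)) <-> ((c & e) | e)) <-> (a ^ ((b & d) ^ d)) = True <-> True = True
a ^ (((a -> (a | b)) <-> ((c & e) | e)) <-> (a ^ ((b & d) ^ d))) = True ^ True = False
(((e -> f) -> a) & (b ^ a)) <-> (a ^ (((a -> (a | b)) <-> ((c & e) | e)) <-> (a ^ ((b & d) ^ d)))) = False <-> False = True
c <-> f = True <-> False = False
((((e -> f) -> a) & (b ^ a)) <-> (a ^ (((a -> (a | b)) <-> ((c & e) | e)) <-> (a ^ ((b & d) ^ d))))) <-> (c <-> f) = True <-> False = False

False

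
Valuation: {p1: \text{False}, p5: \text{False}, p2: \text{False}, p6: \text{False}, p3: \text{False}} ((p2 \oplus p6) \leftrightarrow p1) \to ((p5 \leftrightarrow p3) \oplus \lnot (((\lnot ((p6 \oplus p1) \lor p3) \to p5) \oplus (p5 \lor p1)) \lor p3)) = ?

\text{False}

p2 \oplus p6 = \text{False} \oplus \text{False} = \text{False}
(p2 \oplus p6) \leftrightarrow p1 = \text{False} \leftrightarrow \text{False} = \text{True}
p5 \leftrightarrow p3 = \text{False} \leftrightarrow \text{False} = \text{True}
p6 \oplus p1 = \text{False} \oplus \text{False} = \text{False}
(p6 \oplus p1) \lor p3 = \text{False} \lor \text{False} = \text{False}
\lnot ((p6 \oplus p1) \lor p3) = \lnot \text{False} = \text{True}
\lnot ((p6 \oplus p1) \lor p3) \to p5 = \text{True} \to \text{False} = \text{False}
p5 \lor p1 = \text{False} \lor \text{False} = \text{False}
(\lnot ((p6 \oplus p1) \lor p3) \to p5) \oplus (p5 \lor p1) = \text{False} \oplus \text{False} = \text{False}
((\lnot ((p6 \oplus p1) \lor p3) \to p5) \oplus (p5 \lor p1)) \lor p3 = \text{False} \lor \text{False} = \text{False}
\lnot (((\lnot ((p6 \oplus p1) \lor p3) \to p5) \oplus (p5 \lor p1)) \lor p3) = \lnot \text{False} = \text{True}
(p5 \leftrightarrow p3) \oplus \lnot (((\lnot ((p6 \oplus p1) \lor p3) \to p5) \oplus (p5 \lor p1)) \lor p3) = \text{True} \oplus \text{True} = \text{False}
((p2 \oplus p6) \leftrightarrow p1) \to ((p5 \leftrightarrow p3) \oplus \lnot (((\lnot ((p6 \oplus p1) \lor p3) \to p5) \oplus (p5 \lor p1)) \lor p3)) = \text{True} \to \text{False} = \text{False}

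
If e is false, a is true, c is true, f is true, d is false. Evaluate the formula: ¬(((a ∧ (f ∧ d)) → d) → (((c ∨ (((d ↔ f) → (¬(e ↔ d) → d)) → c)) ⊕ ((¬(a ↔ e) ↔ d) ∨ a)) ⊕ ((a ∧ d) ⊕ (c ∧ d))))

T

Substituting e=F, a=T, c=T, f=T, d=F:
f ∧ d = T ∧ F = F
a ∧ (f ∧ d) = T ∧ F = F
(a ∧ (f ∧ d)) → d = F → F = T
d ↔ f = F ↔ T = F
e ↔ d = F ↔ F = T
¬(e ↔ d) = ¬T = F
¬(e ↔ d) → d = F → F = T
(d ↔ f) → (¬(e ↔ d) → d) = F → T = T
((d ↔ f) → (¬(e ↔ d) → d)) → c = T → T = T
c ∨ (((d ↔ f) → (¬(e ↔ d) → d)) → c) = T ∨ T = T
a ↔ e = T ↔ F = F
¬(a ↔ e) = ¬F = T
¬(a ↔ e) ↔ d = T ↔ F = F
(¬(a ↔ e) ↔ d) ∨ a = F ∨ T = T
(c ∨ (((d ↔ f) → (¬(e ↔ d) → d)) → c)) ⊕ ((¬(a ↔ e) ↔ d) ∨ a) = T ⊕ T = F
a ∧ d = T ∧ F = F
c ∧ d = T ∧ F = F
(a ∧ d) ⊕ (c ∧ d) = F ⊕ F = F
((c ∨ (((d ↔ f) → (¬(e ↔ d) → d)) → c)) ⊕ ((¬(a ↔ e) ↔ d) ∨ a)) ⊕ ((a ∧ d) ⊕ (c ∧ d)) = F ⊕ F = F
((a ∧ (f ∧ d)) → d) → (((c ∨ (((d ↔ f) → (¬(e ↔ d) → d)) → c)) ⊕ ((¬(a ↔ e) ↔ d) ∨ a)) ⊕ ((a ∧ d) ⊕ (c ∧ d))) = T → F = F
¬(((a ∧ (f ∧ d)) → d) → (((c ∨ (((d ↔ f) → (¬(e ↔ d) → d)) → c)) ⊕ ((¬(a ↔ e) ↔ d) ∨ a)) ⊕ ((a ∧ d) ⊕ (c ∧ d)))) = ¬F = T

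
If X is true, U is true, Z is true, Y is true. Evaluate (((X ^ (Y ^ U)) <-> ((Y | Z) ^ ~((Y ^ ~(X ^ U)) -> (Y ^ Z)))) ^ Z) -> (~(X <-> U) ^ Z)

Substituting X=T, U=T, Z=T, Y=T:
Y ^ U = T ^ T = F
X ^ (Y ^ U) = T ^ F = T
Y | Z = T | T = T
X ^ U = T ^ T = F
~(X ^ U) = ~F = T
Y ^ ~(X ^ U) = T ^ T = F
Y ^ Z = T ^ T = F
(Y ^ ~(X ^ U)) -> (Y ^ Z) = F -> F = T
~((Y ^ ~(X ^ U)) -> (Y ^ Z)) = ~T = F
(Y | Z) ^ ~((Y ^ ~(X ^ U)) -> (Y ^ Z)) = T ^ F = T
(X ^ (Y ^ U)) <-> ((Y | Z) ^ ~((Y ^ ~(X ^ U)) -> (Y ^ Z))) = T <-> T = T
((X ^ (Y ^ U)) <-> ((Y | Z) ^ ~((Y ^ ~(X ^ U)) -> (Y ^ Z)))) ^ Z = T ^ T = F
X <-> U = T <-> T = T
~(X <-> U) = ~T = F
~(X <-> U) ^ Z = F ^ T = T
(((X ^ (Y ^ U)) <-> ((Y | Z) ^ ~((Y ^ ~(X ^ U)) -> (Y ^ Z)))) ^ Z) -> (~(X <-> U) ^ Z) = F -> T = T

T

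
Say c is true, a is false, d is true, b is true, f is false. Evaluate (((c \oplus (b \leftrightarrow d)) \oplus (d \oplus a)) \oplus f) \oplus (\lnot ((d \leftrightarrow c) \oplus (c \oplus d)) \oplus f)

\text{True}

Substituting c=\text{True}, a=\text{False}, d=\text{True}, b=\text{True}, f=\text{False}:
b \leftrightarrow d = \text{True} \leftrightarrow \text{True} = \text{True}
c \oplus (b \leftrightarrow d) = \text{True} \oplus \text{True} = \text{False}
d \oplus a = \text{True} \oplus \text{False} = \text{True}
(c \oplus (b \leftrightarrow d)) \oplus (d \oplus a) = \text{False} \oplus \text{True} = \text{True}
((c \oplus (b \leftrightarrow d)) \oplus (d \oplus a)) \oplus f = \text{True} \oplus \text{False} = \text{True}
d \leftrightarrow c = \text{True} \leftrightarrow \text{True} = \text{True}
c \oplus d = \text{True} \oplus \text{True} = \text{False}
(d \leftrightarrow c) \oplus (c \oplus d) = \text{True} \oplus \text{False} = \text{True}
\lnot ((d \leftrightarrow c) \oplus (c \oplus d)) = \lnot \text{True} = \text{False}
\lnot ((d \leftrightarrow c) \oplus (c \oplus d)) \oplus f = \text{False} \oplus \text{False} = \text{False}
(((c \oplus (b \leftrightarrow d)) \oplus (d \oplus a)) \oplus f) \oplus (\lnot ((d \leftrightarrow c) \oplus (c \oplus d)) \oplus f) = \text{True} \oplus \text{False} = \text{True}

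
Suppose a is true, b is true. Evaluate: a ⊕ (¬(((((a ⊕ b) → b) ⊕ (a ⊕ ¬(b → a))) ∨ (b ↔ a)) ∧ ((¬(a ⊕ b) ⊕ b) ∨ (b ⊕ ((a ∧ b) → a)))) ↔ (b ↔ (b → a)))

F

a ⊕ b = T ⊕ T = F
(a ⊕ b) → b = F → T = T
b → a = T → T = T
¬(b → a) = ¬T = F
a ⊕ ¬(b → a) = T ⊕ F = T
((a ⊕ b) → b) ⊕ (a ⊕ ¬(b → a)) = T ⊕ T = F
b ↔ a = T ↔ T = T
(((a ⊕ b) → b) ⊕ (a ⊕ ¬(b → a))) ∨ (b ↔ a) = F ∨ T = T
a ⊕ b = T ⊕ T = F
¬(a ⊕ b) = ¬F = T
¬(a ⊕ b) ⊕ b = T ⊕ T = F
a ∧ b = T ∧ T = T
(a ∧ b) → a = T → T = T
b ⊕ ((a ∧ b) → a) = T ⊕ T = F
(¬(a ⊕ b) ⊕ b) ∨ (b ⊕ ((a ∧ b) → a)) = F ∨ F = F
((((a ⊕ b) → b) ⊕ (a ⊕ ¬(b → a))) ∨ (b ↔ a)) ∧ ((¬(a ⊕ b) ⊕ b) ∨ (b ⊕ ((a ∧ b) → a))) = T ∧ F = F
¬(((((a ⊕ b) → b) ⊕ (a ⊕ ¬(b → a))) ∨ (b ↔ a)) ∧ ((¬(a ⊕ b) ⊕ b) ∨ (b ⊕ ((a ∧ b) → a)))) = ¬F = T
b → a = T → T = T
b ↔ (b → a) = T ↔ T = T
¬(((((a ⊕ b) → b) ⊕ (a ⊕ ¬(b → a))) ∨ (b ↔ a)) ∧ ((¬(a ⊕ b) ⊕ b) ∨ (b ⊕ ((a ∧ b) → a)))) ↔ (b ↔ (b → a)) = T ↔ T = T
a ⊕ (¬(((((a ⊕ b) → b) ⊕ (a ⊕ ¬(b → a))) ∨ (b ↔ a)) ∧ ((¬(a ⊕ b) ⊕ b) ∨ (b ⊕ ((a ∧ b) → a)))) ↔ (b ↔ (b → a))) = T ⊕ T = F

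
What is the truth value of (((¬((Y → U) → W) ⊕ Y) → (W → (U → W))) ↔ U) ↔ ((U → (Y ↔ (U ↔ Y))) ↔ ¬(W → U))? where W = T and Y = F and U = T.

F

Y → U = F → T = T
(Y → U) → W = T → T = T
¬((Y → U) → W) = ¬T = F
¬((Y → U) → W) ⊕ Y = F ⊕ F = F
U → W = T → T = T
W → (U → W) = T → T = T
(¬((Y → U) → W) ⊕ Y) → (W → (U → W)) = F → T = T
((¬((Y → U) → W) ⊕ Y) → (W → (U → W))) ↔ U = T ↔ T = T
U ↔ Y = T ↔ F = F
Y ↔ (U ↔ Y) = F ↔ F = T
U → (Y ↔ (U ↔ Y)) = T → T = T
W → U = T → T = T
¬(W → U) = ¬T = F
(U → (Y ↔ (U ↔ Y))) ↔ ¬(W → U) = T ↔ F = F
(((¬((Y → U) → W) ⊕ Y) → (W → (U → W))) ↔ U) ↔ ((U → (Y ↔ (U ↔ Y))) ↔ ¬(W → U)) = T ↔ F = F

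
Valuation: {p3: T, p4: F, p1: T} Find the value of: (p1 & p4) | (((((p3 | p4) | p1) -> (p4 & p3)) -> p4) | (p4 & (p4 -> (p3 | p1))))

T

p1 & p4 = T & F = F
p3 | p4 = T | F = T
(p3 | p4) | p1 = T | T = T
p4 & p3 = F & T = F
((p3 | p4) | p1) -> (p4 & p3) = T -> F = F
(((p3 | p4) | p1) -> (p4 & p3)) -> p4 = F -> F = T
p3 | p1 = T | T = T
p4 -> (p3 | p1) = F -> T = T
p4 & (p4 -> (p3 | p1)) = F & T = F
((((p3 | p4) | p1) -> (p4 & p3)) -> p4) | (p4 & (p4 -> (p3 | p1))) = T | F = T
(p1 & p4) | (((((p3 | p4) | p1) -> (p4 & p3)) -> p4) | (p4 & (p4 -> (p3 | p1)))) = F | T = T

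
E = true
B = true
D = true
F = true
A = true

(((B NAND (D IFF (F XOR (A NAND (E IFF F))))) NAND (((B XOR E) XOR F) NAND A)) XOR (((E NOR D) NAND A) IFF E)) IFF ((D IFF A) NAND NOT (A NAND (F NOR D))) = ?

E IFF F = true IFF true = true
A NAND (E IFF F) = true NAND true = false
F XOR (A NAND (E IFF F)) = true XOR false = true
D IFF (F XOR (A NAND (E IFF F))) = true IFF true = true
B NAND (D IFF (F XOR (A NAND (E IFF F)))) = true NAND true = false
B XOR E = true XOR true = false
(B XOR E) XOR F = false XOR true = true
((B XOR E) XOR F) NAND A = true NAND true = false
(B NAND (D IFF (F XOR (A NAND (E IFF F))))) NAND (((B XOR E) XOR F) NAND A) = false NAND false = true
E NOR D = true NOR true = false
(E NOR D) NAND A = false NAND true = true
((E NOR D) NAND A) IFF E = true IFF true = true
((B NAND (D IFF (F XOR (A NAND (E IFF F))))) NAND (((B XOR E) XOR F) NAND A)) XOR (((E NOR D) NAND A) IFF E) = true XOR true = false
D IFF A = true IFF true = true
F NOR D = true NOR true = false
A NAND (F NOR D) = true NAND false = true
NOT (A NAND (F NOR D)) = NOT true = false
(D IFF A) NAND NOT (A NAND (F NOR D)) = true NAND false = true
(((B NAND (D IFF (F XOR (A NAND (E IFF F))))) NAND (((B XOR E) XOR F) NAND A)) XOR (((E NOR D) NAND A) IFF E)) IFF ((D IFF A) NAND NOT (A NAND (F NOR D))) = false IFF true = false

false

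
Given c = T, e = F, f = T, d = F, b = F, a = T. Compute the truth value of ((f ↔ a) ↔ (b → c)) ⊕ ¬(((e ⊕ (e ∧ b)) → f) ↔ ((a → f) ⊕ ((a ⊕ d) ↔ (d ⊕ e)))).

T

Substituting c=T, e=F, f=T, d=F, b=F, a=T:
f ↔ a = T ↔ T = T
b → c = F → T = T
(f ↔ a) ↔ (b → c) = T ↔ T = T
e ∧ b = F ∧ F = F
e ⊕ (e ∧ b) = F ⊕ F = F
(e ⊕ (e ∧ b)) → f = F → T = T
a → f = T → T = T
a ⊕ d = T ⊕ F = T
d ⊕ e = F ⊕ F = F
(a ⊕ d) ↔ (d ⊕ e) = T ↔ F = F
(a → f) ⊕ ((a ⊕ d) ↔ (d ⊕ e)) = T ⊕ F = T
((e ⊕ (e ∧ b)) → f) ↔ ((a → f) ⊕ ((a ⊕ d) ↔ (d ⊕ e))) = T ↔ T = T
¬(((e ⊕ (e ∧ b)) → f) ↔ ((a → f) ⊕ ((a ⊕ d) ↔ (d ⊕ e)))) = ¬T = F
((f ↔ a) ↔ (b → c)) ⊕ ¬(((e ⊕ (e ∧ b)) → f) ↔ ((a → f) ⊕ ((a ⊕ d) ↔ (d ⊕ e)))) = T ⊕ F = T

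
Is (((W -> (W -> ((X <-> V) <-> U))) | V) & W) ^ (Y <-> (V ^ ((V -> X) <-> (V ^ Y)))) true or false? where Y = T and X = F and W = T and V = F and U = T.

X <-> V = F <-> F = T
(X <-> V) <-> U = T <-> T = T
W -> ((X <-> V) <-> U) = T -> T = T
W -> (W -> ((X <-> V) <-> U)) = T -> T = T
(W -> (W -> ((X <-> V) <-> U))) | V = T | F = T
((W -> (W -> ((X <-> V) <-> U))) | V) & W = T & T = T
V -> X = F -> F = T
V ^ Y = F ^ T = T
(V -> X) <-> (V ^ Y) = T <-> T = T
V ^ ((V -> X) <-> (V ^ Y)) = F ^ T = T
Y <-> (V ^ ((V -> X) <-> (V ^ Y))) = T <-> T = T
(((W -> (W -> ((X <-> V) <-> U))) | V) & W) ^ (Y <-> (V ^ ((V -> X) <-> (V ^ Y)))) = T ^ T = F

F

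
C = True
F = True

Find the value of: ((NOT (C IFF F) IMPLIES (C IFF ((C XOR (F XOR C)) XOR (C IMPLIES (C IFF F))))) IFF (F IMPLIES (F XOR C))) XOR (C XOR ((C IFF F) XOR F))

True

C IFF F = True IFF True = True
NOT (C IFF F) = NOT True = False
F XOR C = True XOR True = False
C XOR (F XOR C) = True XOR False = True
C IFF F = True IFF True = True
C IMPLIES (C IFF F) = True IMPLIES True = True
(C XOR (F XOR C)) XOR (C IMPLIES (C IFF F)) = True XOR True = False
C IFF ((C XOR (F XOR C)) XOR (C IMPLIES (C IFF F))) = True IFF False = False
NOT (C IFF F) IMPLIES (C IFF ((C XOR (F XOR C)) XOR (C IMPLIES (C IFF F)))) = False IMPLIES False = True
F XOR C = True XOR True = False
F IMPLIES (F XOR C) = True IMPLIES False = False
(NOT (C IFF F) IMPLIES (C IFF ((C XOR (F XOR C)) XOR (C IMPLIES (C IFF F))))) IFF (F IMPLIES (F XOR C)) = True IFF False = False
C IFF F = True IFF True = True
(C IFF F) XOR F = True XOR True = False
C XOR ((C IFF F) XOR F) = True XOR False = True
((NOT (C IFF F) IMPLIES (C IFF ((C XOR (F XOR C)) XOR (C IMPLIES (C IFF F))))) IFF (F IMPLIES (F XOR C))) XOR (C XOR ((C IFF F) XOR F)) = False XOR True = True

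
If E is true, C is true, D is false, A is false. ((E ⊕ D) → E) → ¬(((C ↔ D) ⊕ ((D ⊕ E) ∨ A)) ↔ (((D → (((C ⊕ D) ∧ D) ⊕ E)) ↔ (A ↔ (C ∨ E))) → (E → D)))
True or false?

F

E ⊕ D = T ⊕ F = T
(E ⊕ D) → E = T → T = T
C ↔ D = T ↔ F = F
D ⊕ E = F ⊕ T = T
(D ⊕ E) ∨ A = T ∨ F = T
(C ↔ D) ⊕ ((D ⊕ E) ∨ A) = F ⊕ T = T
C ⊕ D = T ⊕ F = T
(C ⊕ D) ∧ D = T ∧ F = F
((C ⊕ D) ∧ D) ⊕ E = F ⊕ T = T
D → (((C ⊕ D) ∧ D) ⊕ E) = F → T = T
C ∨ E = T ∨ T = T
A ↔ (C ∨ E) = F ↔ T = F
(D → (((C ⊕ D) ∧ D) ⊕ E)) ↔ (A ↔ (C ∨ E)) = T ↔ F = F
E → D = T → F = F
((D → (((C ⊕ D) ∧ D) ⊕ E)) ↔ (A ↔ (C ∨ E))) → (E → D) = F → F = T
((C ↔ D) ⊕ ((D ⊕ E) ∨ A)) ↔ (((D → (((C ⊕ D) ∧ D) ⊕ E)) ↔ (A ↔ (C ∨ E))) → (E → D)) = T ↔ T = T
¬(((C ↔ D) ⊕ ((D ⊕ E) ∨ A)) ↔ (((D → (((C ⊕ D) ∧ D) ⊕ E)) ↔ (A ↔ (C ∨ E))) → (E → D))) = ¬T = F
((E ⊕ D) → E) → ¬(((C ↔ D) ⊕ ((D ⊕ E) ∨ A)) ↔ (((D → (((C ⊕ D) ∧ D) ⊕ E)) ↔ (A ↔ (C ∨ E))) → (E → D))) = T → F = F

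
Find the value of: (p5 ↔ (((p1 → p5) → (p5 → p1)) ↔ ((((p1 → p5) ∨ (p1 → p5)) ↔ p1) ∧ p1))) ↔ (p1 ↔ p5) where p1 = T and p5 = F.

F

p1 → p5 = T → F = F
p5 → p1 = F → T = T
(p1 → p5) → (p5 → p1) = F → T = T
p1 → p5 = T → F = F
p1 → p5 = T → F = F
(p1 → p5) ∨ (p1 → p5) = F ∨ F = F
((p1 → p5) ∨ (p1 → p5)) ↔ p1 = F ↔ T = F
(((p1 → p5) ∨ (p1 → p5)) ↔ p1) ∧ p1 = F ∧ T = F
((p1 → p5) → (p5 → p1)) ↔ ((((p1 → p5) ∨ (p1 → p5)) ↔ p1) ∧ p1) = T ↔ F = F
p5 ↔ (((p1 → p5) → (p5 → p1)) ↔ ((((p1 → p5) ∨ (p1 → p5)) ↔ p1) ∧ p1)) = F ↔ F = T
p1 ↔ p5 = T ↔ F = F
(p5 ↔ (((p1 → p5) → (p5 → p1)) ↔ ((((p1 → p5) ∨ (p1 → p5)) ↔ p1) ∧ p1))) ↔ (p1 ↔ p5) = T ↔ F = F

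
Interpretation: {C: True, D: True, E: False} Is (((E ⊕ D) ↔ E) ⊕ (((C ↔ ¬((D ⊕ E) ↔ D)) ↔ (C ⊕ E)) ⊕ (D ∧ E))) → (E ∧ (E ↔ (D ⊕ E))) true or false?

True

E ⊕ D = False ⊕ True = True
(E ⊕ D) ↔ E = True ↔ False = False
D ⊕ E = True ⊕ False = True
(D ⊕ E) ↔ D = True ↔ True = True
¬((D ⊕ E) ↔ D) = ¬True = False
C ↔ ¬((D ⊕ E) ↔ D) = True ↔ False = False
C ⊕ E = True ⊕ False = True
(C ↔ ¬((D ⊕ E) ↔ D)) ↔ (C ⊕ E) = False ↔ True = False
D ∧ E = True ∧ False = False
((C ↔ ¬((D ⊕ E) ↔ D)) ↔ (C ⊕ E)) ⊕ (D ∧ E) = False ⊕ False = False
((E ⊕ D) ↔ E) ⊕ (((C ↔ ¬((D ⊕ E) ↔ D)) ↔ (C ⊕ E)) ⊕ (D ∧ E)) = False ⊕ False = False
D ⊕ E = True ⊕ False = True
E ↔ (D ⊕ E) = False ↔ True = False
E ∧ (E ↔ (D ⊕ E)) = False ∧ False = False
(((E ⊕ D) ↔ E) ⊕ (((C ↔ ¬((D ⊕ E) ↔ D)) ↔ (C ⊕ E)) ⊕ (D ∧ E))) → (E ∧ (E ↔ (D ⊕ E))) = False → False = True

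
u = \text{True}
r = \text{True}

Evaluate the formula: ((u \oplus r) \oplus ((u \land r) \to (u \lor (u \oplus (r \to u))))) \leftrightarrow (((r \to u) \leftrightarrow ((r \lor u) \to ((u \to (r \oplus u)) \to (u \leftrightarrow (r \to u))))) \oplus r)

\text{False}

u \oplus r = \text{True} \oplus \text{True} = \text{False}
u \land r = \text{True} \land \text{True} = \text{True}
r \to u = \text{True} \to \text{True} = \text{True}
u \oplus (r \to u) = \text{True} \oplus \text{True} = \text{False}
u \lor (u \oplus (r \to u)) = \text{True} \lor \text{False} = \text{True}
(u \land r) \to (u \lor (u \oplus (r \to u))) = \text{True} \to \text{True} = \text{True}
(u \oplus r) \oplus ((u \land r) \to (u \lor (u \oplus (r \to u)))) = \text{False} \oplus \text{True} = \text{True}
r \to u = \text{True} \to \text{True} = \text{True}
r \lor u = \text{True} \lor \text{True} = \text{True}
r \oplus u = \text{True} \oplus \text{True} = \text{False}
u \to (r \oplus u) = \text{True} \to \text{False} = \text{False}
r \to u = \text{True} \to \text{True} = \text{True}
u \leftrightarrow (r \to u) = \text{True} \leftrightarrow \text{True} = \text{True}
(u \to (r \oplus u)) \to (u \leftrightarrow (r \to u)) = \text{False} \to \text{True} = \text{True}
(r \lor u) \to ((u \to (r \oplus u)) \to (u \leftrightarrow (r \to u))) = \text{True} \to \text{True} = \text{True}
(r \to u) \leftrightarrow ((r \lor u) \to ((u \to (r \oplus u)) \to (u \leftrightarrow (r \to u)))) = \text{True} \leftrightarrow \text{True} = \text{True}
((r \to u) \leftrightarrow ((r \lor u) \to ((u \to (r \oplus u)) \to (u \leftrightarrow (r \to u))))) \oplus r = \text{True} \oplus \text{True} = \text{False}
((u \oplus r) \oplus ((u \land r) \to (u \lor (u \oplus (r \to u))))) \leftrightarrow (((r \to u) \leftrightarrow ((r \lor u) \to ((u \to (r \oplus u)) \to (u \leftrightarrow (r \to u))))) \oplus r) = \text{True} \leftrightarrow \text{False} = \text{False}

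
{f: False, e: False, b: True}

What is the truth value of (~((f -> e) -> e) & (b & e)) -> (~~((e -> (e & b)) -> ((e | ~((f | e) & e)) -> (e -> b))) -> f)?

True

f -> e = False -> False = True
(f -> e) -> e = True -> False = False
~((f -> e) -> e) = ~False = True
b & e = True & False = False
~((f -> e) -> e) & (b & e) = True & False = False
e & b = False & True = False
e -> (e & b) = False -> False = True
f | e = False | False = False
(f | e) & e = False & False = False
~((f | e) & e) = ~False = True
e | ~((f | e) & e) = False | True = True
e -> b = False -> True = True
(e | ~((f | e) & e)) -> (e -> b) = True -> True = True
(e -> (e & b)) -> ((e | ~((f | e) & e)) -> (e -> b)) = True -> True = True
~((e -> (e & b)) -> ((e | ~((f | e) & e)) -> (e -> b))) = ~True = False
~~((e -> (e & b)) -> ((e | ~((f | e) & e)) -> (e -> b))) = ~False = True
~~((e -> (e & b)) -> ((e | ~((f | e) & e)) -> (e -> b))) -> f = True -> False = False
(~((f -> e) -> e) & (b & e)) -> (~~((e -> (e & b)) -> ((e | ~((f | e) & e)) -> (e -> b))) -> f) = False -> False = True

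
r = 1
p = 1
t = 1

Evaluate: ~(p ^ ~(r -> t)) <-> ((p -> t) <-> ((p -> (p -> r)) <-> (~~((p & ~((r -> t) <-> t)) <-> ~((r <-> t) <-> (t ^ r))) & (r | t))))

r -> t = 1 -> 1 = 1
~(r -> t) = ~1 = 0
p ^ ~(r -> t) = 1 ^ 0 = 1
~(p ^ ~(r -> t)) = ~1 = 0
p -> t = 1 -> 1 = 1
p -> r = 1 -> 1 = 1
p -> (p -> r) = 1 -> 1 = 1
r -> t = 1 -> 1 = 1
(r -> t) <-> t = 1 <-> 1 = 1
~((r -> t) <-> t) = ~1 = 0
p & ~((r -> t) <-> t) = 1 & 0 = 0
r <-> t = 1 <-> 1 = 1
t ^ r = 1 ^ 1 = 0
(r <-> t) <-> (t ^ r) = 1 <-> 0 = 0
~((r <-> t) <-> (t ^ r)) = ~0 = 1
(p & ~((r -> t) <-> t)) <-> ~((r <-> t) <-> (t ^ r)) = 0 <-> 1 = 0
~((p & ~((r -> t) <-> t)) <-> ~((r <-> t) <-> (t ^ r))) = ~0 = 1
~~((p & ~((r -> t) <-> t)) <-> ~((r <-> t) <-> (t ^ r))) = ~1 = 0
r | t = 1 | 1 = 1
~~((p & ~((r -> t) <-> t)) <-> ~((r <-> t) <-> (t ^ r))) & (r | t) = 0 & 1 = 0
(p -> (p -> r)) <-> (~~((p & ~((r -> t) <-> t)) <-> ~((r <-> t) <-> (t ^ r))) & (r | t)) = 1 <-> 0 = 0
(p -> t) <-> ((p -> (p -> r)) <-> (~~((p & ~((r -> t) <-> t)) <-> ~((r <-> t) <-> (t ^ r))) & (r | t))) = 1 <-> 0 = 0
~(p ^ ~(r -> t)) <-> ((p -> t) <-> ((p -> (p -> r)) <-> (~~((p & ~((r -> t) <-> t)) <-> ~((r <-> t) <-> (t ^ r))) & (r | t)))) = 0 <-> 0 = 1

1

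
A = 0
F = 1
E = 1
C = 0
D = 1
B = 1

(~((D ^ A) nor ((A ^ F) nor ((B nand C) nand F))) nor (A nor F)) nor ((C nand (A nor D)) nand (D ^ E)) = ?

Substituting A=0, F=1, E=1, C=0, D=1, B=1:
D ^ A = 1 ^ 0 = 1
A ^ F = 0 ^ 1 = 1
B nand C = 1 nand 0 = 1
(B nand C) nand F = 1 nand 1 = 0
(A ^ F) nor ((B nand C) nand F) = 1 nor 0 = 0
(D ^ A) nor ((A ^ F) nor ((B nand C) nand F)) = 1 nor 0 = 0
~((D ^ A) nor ((A ^ F) nor ((B nand C) nand F))) = ~0 = 1
A nor F = 0 nor 1 = 0
~((D ^ A) nor ((A ^ F) nor ((B nand C) nand F))) nor (A nor F) = 1 nor 0 = 0
A nor D = 0 nor 1 = 0
C nand (A nor D) = 0 nand 0 = 1
D ^ E = 1 ^ 1 = 0
(C nand (A nor D)) nand (D ^ E) = 1 nand 0 = 1
(~((D ^ A) nor ((A ^ F) nor ((B nand C) nand F))) nor (A nor F)) nor ((C nand (A nor D)) nand (D ^ E)) = 0 nor 1 = 0

0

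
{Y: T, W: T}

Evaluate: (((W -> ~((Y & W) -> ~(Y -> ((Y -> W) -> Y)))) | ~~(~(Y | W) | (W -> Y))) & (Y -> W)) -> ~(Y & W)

Y & W = T & T = T
Y -> W = T -> T = T
(Y -> W) -> Y = T -> T = T
Y -> ((Y -> W) -> Y) = T -> T = T
~(Y -> ((Y -> W) -> Y)) = ~T = F
(Y & W) -> ~(Y -> ((Y -> W) -> Y)) = T -> F = F
~((Y & W) -> ~(Y -> ((Y -> W) -> Y))) = ~F = T
W -> ~((Y & W) -> ~(Y -> ((Y -> W) -> Y))) = T -> T = T
Y | W = T | T = T
~(Y | W) = ~T = F
W -> Y = T -> T = T
~(Y | W) | (W -> Y) = F | T = T
~(~(Y | W) | (W -> Y)) = ~T = F
~~(~(Y | W) | (W -> Y)) = ~F = T
(W -> ~((Y & W) -> ~(Y -> ((Y -> W) -> Y)))) | ~~(~(Y | W) | (W -> Y)) = T | T = T
Y -> W = T -> T = T
((W -> ~((Y & W) -> ~(Y -> ((Y -> W) -> Y)))) | ~~(~(Y | W) | (W -> Y))) & (Y -> W) = T & T = T
Y & W = T & T = T
~(Y & W) = ~T = F
(((W -> ~((Y & W) -> ~(Y -> ((Y -> W) -> Y)))) | ~~(~(Y | W) | (W -> Y))) & (Y -> W)) -> ~(Y & W) = T -> F = F

F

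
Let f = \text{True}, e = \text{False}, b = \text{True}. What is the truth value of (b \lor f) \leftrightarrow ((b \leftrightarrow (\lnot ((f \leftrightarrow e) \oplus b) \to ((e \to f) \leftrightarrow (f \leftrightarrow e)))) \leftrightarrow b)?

Substituting f=\text{True}, e=\text{False}, b=\text{True}:
b \lor f = \text{True} \lor \text{True} = \text{True}
f \leftrightarrow e = \text{True} \leftrightarrow \text{False} = \text{False}
(f \leftrightarrow e) \oplus b = \text{False} \oplus \text{True} = \text{True}
\lnot ((f \leftrightarrow e) \oplus b) = \lnot \text{True} = \text{False}
e \to f = \text{False} \to \text{True} = \text{True}
f \leftrightarrow e = \text{True} \leftrightarrow \text{False} = \text{False}
(e \to f) \leftrightarrow (f \leftrightarrow e) = \text{True} \leftrightarrow \text{False} = \text{False}
\lnot ((f \leftrightarrow e) \oplus b) \to ((e \to f) \leftrightarrow (f \leftrightarrow e)) = \text{False} \to \text{False} = \text{True}
b \leftrightarrow (\lnot ((f \leftrightarrow e) \oplus b) \to ((e \to f) \leftrightarrow (f \leftrightarrow e))) = \text{True} \leftrightarrow \text{True} = \text{True}
(b \leftrightarrow (\lnot ((f \leftrightarrow e) \oplus b) \to ((e \to f) \leftrightarrow (f \leftrightarrow e)))) \leftrightarrow b = \text{True} \leftrightarrow \text{True} = \text{True}
(b \lor f) \leftrightarrow ((b \leftrightarrow (\lnot ((f \leftrightarrow e) \oplus b) \to ((e \to f) \leftrightarrow (f \leftrightarrow e)))) \leftrightarrow b) = \text{True} \leftrightarrow \text{True} = \text{True}

\text{True}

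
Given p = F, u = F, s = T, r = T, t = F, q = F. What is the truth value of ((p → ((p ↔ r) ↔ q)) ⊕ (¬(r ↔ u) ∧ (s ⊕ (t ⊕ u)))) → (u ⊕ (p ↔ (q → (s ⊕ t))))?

T

p ↔ r = F ↔ T = F
(p ↔ r) ↔ q = F ↔ F = T
p → ((p ↔ r) ↔ q) = F → T = T
r ↔ u = T ↔ F = F
¬(r ↔ u) = ¬F = T
t ⊕ u = F ⊕ F = F
s ⊕ (t ⊕ u) = T ⊕ F = T
¬(r ↔ u) ∧ (s ⊕ (t ⊕ u)) = T ∧ T = T
(p → ((p ↔ r) ↔ q)) ⊕ (¬(r ↔ u) ∧ (s ⊕ (t ⊕ u))) = T ⊕ T = F
s ⊕ t = T ⊕ F = T
q → (s ⊕ t) = F → T = T
p ↔ (q → (s ⊕ t)) = F ↔ T = F
u ⊕ (p ↔ (q → (s ⊕ t))) = F ⊕ F = F
((p → ((p ↔ r) ↔ q)) ⊕ (¬(r ↔ u) ∧ (s ⊕ (t ⊕ u)))) → (u ⊕ (p ↔ (q → (s ⊕ t)))) = F → F = T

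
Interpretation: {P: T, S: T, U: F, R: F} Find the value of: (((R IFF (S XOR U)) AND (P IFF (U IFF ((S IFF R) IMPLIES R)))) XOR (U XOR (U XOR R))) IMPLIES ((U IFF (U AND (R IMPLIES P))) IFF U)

S XOR U = T XOR F = T
R IFF (S XOR U) = F IFF T = F
S IFF R = T IFF F = F
(S IFF R) IMPLIES R = F IMPLIES F = T
U IFF ((S IFF R) IMPLIES R) = F IFF T = F
P IFF (U IFF ((S IFF R) IMPLIES R)) = T IFF F = F
(R IFF (S XOR U)) AND (P IFF (U IFF ((S IFF R) IMPLIES R))) = F AND F = F
U XOR R = F XOR F = F
U XOR (U XOR R) = F XOR F = F
((R IFF (S XOR U)) AND (P IFF (U IFF ((S IFF R) IMPLIES R)))) XOR (U XOR (U XOR R)) = F XOR F = F
R IMPLIES P = F IMPLIES T = T
U AND (R IMPLIES P) = F AND T = F
U IFF (U AND (R IMPLIES P)) = F IFF F = T
(U IFF (U AND (R IMPLIES P))) IFF U = T IFF F = F
(((R IFF (S XOR U)) AND (P IFF (U IFF ((S IFF R) IMPLIES R)))) XOR (U XOR (U XOR R))) IMPLIES ((U IFF (U AND (R IMPLIES P))) IFF U) = F IMPLIES F = T

T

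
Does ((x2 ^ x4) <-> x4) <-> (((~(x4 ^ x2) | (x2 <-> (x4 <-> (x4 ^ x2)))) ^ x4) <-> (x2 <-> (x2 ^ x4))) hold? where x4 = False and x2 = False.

True

x2 ^ x4 = False ^ False = False
(x2 ^ x4) <-> x4 = False <-> False = True
x4 ^ x2 = False ^ False = False
~(x4 ^ x2) = ~False = True
x4 ^ x2 = False ^ False = False
x4 <-> (x4 ^ x2) = False <-> False = True
x2 <-> (x4 <-> (x4 ^ x2)) = False <-> True = False
~(x4 ^ x2) | (x2 <-> (x4 <-> (x4 ^ x2))) = True | False = True
(~(x4 ^ x2) | (x2 <-> (x4 <-> (x4 ^ x2)))) ^ x4 = True ^ False = True
x2 ^ x4 = False ^ False = False
x2 <-> (x2 ^ x4) = False <-> False = True
((~(x4 ^ x2) | (x2 <-> (x4 <-> (x4 ^ x2)))) ^ x4) <-> (x2 <-> (x2 ^ x4)) = True <-> True = True
((x2 ^ x4) <-> x4) <-> (((~(x4 ^ x2) | (x2 <-> (x4 <-> (x4 ^ x2)))) ^ x4) <-> (x2 <-> (x2 ^ x4))) = True <-> True = True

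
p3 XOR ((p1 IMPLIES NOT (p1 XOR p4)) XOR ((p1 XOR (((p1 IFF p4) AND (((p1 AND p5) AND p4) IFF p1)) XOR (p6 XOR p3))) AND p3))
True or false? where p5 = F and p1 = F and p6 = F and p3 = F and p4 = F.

p1 XOR p4 = F XOR F = F
NOT (p1 XOR p4) = NOT F = T
p1 IMPLIES NOT (p1 XOR p4) = F IMPLIES T = T
p1 IFF p4 = F IFF F = T
p1 AND p5 = F AND F = F
(p1 AND p5) AND p4 = F AND F = F
((p1 AND p5) AND p4) IFF p1 = F IFF F = T
(p1 IFF p4) AND (((p1 AND p5) AND p4) IFF p1) = T AND T = T
p6 XOR p3 = F XOR F = F
((p1 IFF p4) AND (((p1 AND p5) AND p4) IFF p1)) XOR (p6 XOR p3) = T XOR F = T
p1 XOR (((p1 IFF p4) AND (((p1 AND p5) AND p4) IFF p1)) XOR (p6 XOR p3)) = F XOR T = T
(p1 XOR (((p1 IFF p4) AND (((p1 AND p5) AND p4) IFF p1)) XOR (p6 XOR p3))) AND p3 = T AND F = F
(p1 IMPLIES NOT (p1 XOR p4)) XOR ((p1 XOR (((p1 IFF p4) AND (((p1 AND p5) AND p4) IFF p1)) XOR (p6 XOR p3))) AND p3) = T XOR F = T
p3 XOR ((p1 IMPLIES NOT (p1 XOR p4)) XOR ((p1 XOR (((p1 IFF p4) AND (((p1 AND p5) AND p4) IFF p1)) XOR (p6 XOR p3))) AND p3)) = F XOR T = T

T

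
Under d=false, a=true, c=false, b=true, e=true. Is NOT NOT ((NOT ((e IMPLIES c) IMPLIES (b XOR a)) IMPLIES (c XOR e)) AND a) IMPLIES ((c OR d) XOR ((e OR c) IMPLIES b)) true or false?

e IMPLIES c = true IMPLIES false = false
b XOR a = true XOR true = false
(e IMPLIES c) IMPLIES (b XOR a) = false IMPLIES false = true
NOT ((e IMPLIES c) IMPLIES (b XOR a)) = NOT true = false
c XOR e = false XOR true = true
NOT ((e IMPLIES c) IMPLIES (b XOR a)) IMPLIES (c XOR e) = false IMPLIES true = true
(NOT ((e IMPLIES c) IMPLIES (b XOR a)) IMPLIES (c XOR e)) AND a = true AND true = true
NOT ((NOT ((e IMPLIES c) IMPLIES (b XOR a)) IMPLIES (c XOR e)) AND a) = NOT true = false
NOT NOT ((NOT ((e IMPLIES c) IMPLIES (b XOR a)) IMPLIES (c XOR e)) AND a) = NOT false = true
c OR d = false OR false = false
e OR c = true OR false = true
(e OR c) IMPLIES b = true IMPLIES true = true
(c OR d) XOR ((e OR c) IMPLIES b) = false XOR true = true
NOT NOT ((NOT ((e IMPLIES c) IMPLIES (b XOR a)) IMPLIES (c XOR e)) AND a) IMPLIES ((c OR d) XOR ((e OR c) IMPLIES b)) = true IMPLIES true = true

true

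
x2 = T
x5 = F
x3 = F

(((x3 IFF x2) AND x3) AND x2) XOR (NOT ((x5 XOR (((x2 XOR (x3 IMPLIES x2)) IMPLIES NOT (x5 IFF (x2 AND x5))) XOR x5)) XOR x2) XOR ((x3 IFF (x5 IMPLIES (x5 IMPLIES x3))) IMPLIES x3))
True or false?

Substituting x2=T, x5=F, x3=F:
x3 IFF x2 = F IFF T = F
(x3 IFF x2) AND x3 = F AND F = F
((x3 IFF x2) AND x3) AND x2 = F AND T = F
x3 IMPLIES x2 = F IMPLIES T = T
x2 XOR (x3 IMPLIES x2) = T XOR T = F
x2 AND x5 = T AND F = F
x5 IFF (x2 AND x5) = F IFF F = T
NOT (x5 IFF (x2 AND x5)) = NOT T = F
(x2 XOR (x3 IMPLIES x2)) IMPLIES NOT (x5 IFF (x2 AND x5)) = F IMPLIES F = T
((x2 XOR (x3 IMPLIES x2)) IMPLIES NOT (x5 IFF (x2 AND x5))) XOR x5 = T XOR F = T
x5 XOR (((x2 XOR (x3 IMPLIES x2)) IMPLIES NOT (x5 IFF (x2 AND x5))) XOR x5) = F XOR T = T
(x5 XOR (((x2 XOR (x3 IMPLIES x2)) IMPLIES NOT (x5 IFF (x2 AND x5))) XOR x5)) XOR x2 = T XOR T = F
NOT ((x5 XOR (((x2 XOR (x3 IMPLIES x2)) IMPLIES NOT (x5 IFF (x2 AND x5))) XOR x5)) XOR x2) = NOT F = T
x5 IMPLIES x3 = F IMPLIES F = T
x5 IMPLIES (x5 IMPLIES x3) = F IMPLIES T = T
x3 IFF (x5 IMPLIES (x5 IMPLIES x3)) = F IFF T = F
(x3 IFF (x5 IMPLIES (x5 IMPLIES x3))) IMPLIES x3 = F IMPLIES F = T
NOT ((x5 XOR (((x2 XOR (x3 IMPLIES x2)) IMPLIES NOT (x5 IFF (x2 AND x5))) XOR x5)) XOR x2) XOR ((x3 IFF (x5 IMPLIES (x5 IMPLIES x3))) IMPLIES x3) = T XOR T = F
(((x3 IFF x2) AND x3) AND x2) XOR (NOT ((x5 XOR (((x2 XOR (x3 IMPLIES x2)) IMPLIES NOT (x5 IFF (x2 AND x5))) XOR x5)) XOR x2) XOR ((x3 IFF (x5 IMPLIES (x5 IMPLIES x3))) IMPLIES x3)) = F XOR F = F

F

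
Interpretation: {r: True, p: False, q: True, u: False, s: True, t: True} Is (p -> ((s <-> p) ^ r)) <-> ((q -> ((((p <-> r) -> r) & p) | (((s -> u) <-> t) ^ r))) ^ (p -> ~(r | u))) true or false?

False

Substituting r=True, p=False, q=True, u=False, s=True, t=True:
s <-> p = True <-> False = False
(s <-> p) ^ r = False ^ True = True
p -> ((s <-> p) ^ r) = False -> True = True
p <-> r = False <-> True = False
(p <-> r) -> r = False -> True = True
((p <-> r) -> r) & p = True & False = False
s -> u = True -> False = False
(s -> u) <-> t = False <-> True = False
((s -> u) <-> t) ^ r = False ^ True = True
(((p <-> r) -> r) & p) | (((s -> u) <-> t) ^ r) = False | True = True
q -> ((((p <-> r) -> r) & p) | (((s -> u) <-> t) ^ r)) = True -> True = True
r | u = True | False = True
~(r | u) = ~True = False
p -> ~(r | u) = False -> False = True
(q -> ((((p <-> r) -> r) & p) | (((s -> u) <-> t) ^ r))) ^ (p -> ~(r | u)) = True ^ True = False
(p -> ((s <-> p) ^ r)) <-> ((q -> ((((p <-> r) -> r) & p) | (((s -> u) <-> t) ^ r))) ^ (p -> ~(r | u))) = True <-> False = False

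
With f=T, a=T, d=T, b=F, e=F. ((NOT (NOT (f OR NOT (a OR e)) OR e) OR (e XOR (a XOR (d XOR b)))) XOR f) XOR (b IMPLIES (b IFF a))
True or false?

Substituting f=T, a=T, d=T, b=F, e=F:
a OR e = T OR F = T
NOT (a OR e) = NOT T = F
f OR NOT (a OR e) = T OR F = T
NOT (f OR NOT (a OR e)) = NOT T = F
NOT (f OR NOT (a OR e)) OR e = F OR F = F
NOT (NOT (f OR NOT (a OR e)) OR e) = NOT F = T
d XOR b = T XOR F = T
a XOR (d XOR b) = T XOR T = F
e XOR (a XOR (d XOR b)) = F XOR F = F
NOT (NOT (f OR NOT (a OR e)) OR e) OR (e XOR (a XOR (d XOR b))) = T OR F = T
(NOT (NOT (f OR NOT (a OR e)) OR e) OR (e XOR (a XOR (d XOR b)))) XOR f = T XOR T = F
b IFF a = F IFF T = F
b IMPLIES (b IFF a) = F IMPLIES F = T
((NOT (NOT (f OR NOT (a OR e)) OR e) OR (e XOR (a XOR (d XOR b)))) XOR f) XOR (b IMPLIES (b IFF a)) = F XOR T = T

T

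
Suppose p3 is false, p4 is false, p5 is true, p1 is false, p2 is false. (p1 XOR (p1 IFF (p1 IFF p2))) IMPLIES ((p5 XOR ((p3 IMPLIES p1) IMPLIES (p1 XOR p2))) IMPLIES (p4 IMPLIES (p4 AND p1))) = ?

true

p1 IFF p2 = false IFF false = true
p1 IFF (p1 IFF p2) = false IFF true = false
p1 XOR (p1 IFF (p1 IFF p2)) = false XOR false = false
p3 IMPLIES p1 = false IMPLIES false = true
p1 XOR p2 = false XOR false = false
(p3 IMPLIES p1) IMPLIES (p1 XOR p2) = true IMPLIES false = false
p5 XOR ((p3 IMPLIES p1) IMPLIES (p1 XOR p2)) = true XOR false = true
p4 AND p1 = false AND false = false
p4 IMPLIES (p4 AND p1) = false IMPLIES false = true
(p5 XOR ((p3 IMPLIES p1) IMPLIES (p1 XOR p2))) IMPLIES (p4 IMPLIES (p4 AND p1)) = true IMPLIES true = true
(p1 XOR (p1 IFF (p1 IFF p2))) IMPLIES ((p5 XOR ((p3 IMPLIES p1) IMPLIES (p1 XOR p2))) IMPLIES (p4 IMPLIES (p4 AND p1))) = false IMPLIES true = true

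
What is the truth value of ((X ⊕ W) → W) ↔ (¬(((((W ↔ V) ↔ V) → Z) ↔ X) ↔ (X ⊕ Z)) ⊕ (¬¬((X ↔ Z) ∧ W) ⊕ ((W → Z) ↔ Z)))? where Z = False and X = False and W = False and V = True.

False

Substituting Z=False, X=False, W=False, V=True:
X ⊕ W = False ⊕ False = False
(X ⊕ W) → W = False → False = True
W ↔ V = False ↔ True = False
(W ↔ V) ↔ V = False ↔ True = False
((W ↔ V) ↔ V) → Z = False → False = True
(((W ↔ V) ↔ V) → Z) ↔ X = True ↔ False = False
X ⊕ Z = False ⊕ False = False
((((W ↔ V) ↔ V) → Z) ↔ X) ↔ (X ⊕ Z) = False ↔ False = True
¬(((((W ↔ V) ↔ V) → Z) ↔ X) ↔ (X ⊕ Z)) = ¬True = False
X ↔ Z = False ↔ False = True
(X ↔ Z) ∧ W = True ∧ False = False
¬((X ↔ Z) ∧ W) = ¬False = True
¬¬((X ↔ Z) ∧ W) = ¬True = False
W → Z = False → False = True
(W → Z) ↔ Z = True ↔ False = False
¬¬((X ↔ Z) ∧ W) ⊕ ((W → Z) ↔ Z) = False ⊕ False = False
¬(((((W ↔ V) ↔ V) → Z) ↔ X) ↔ (X ⊕ Z)) ⊕ (¬¬((X ↔ Z) ∧ W) ⊕ ((W → Z) ↔ Z)) = False ⊕ False = False
((X ⊕ W) → W) ↔ (¬(((((W ↔ V) ↔ V) → Z) ↔ X) ↔ (X ⊕ Z)) ⊕ (¬¬((X ↔ Z) ∧ W) ⊕ ((W → Z) ↔ Z))) = True ↔ False = False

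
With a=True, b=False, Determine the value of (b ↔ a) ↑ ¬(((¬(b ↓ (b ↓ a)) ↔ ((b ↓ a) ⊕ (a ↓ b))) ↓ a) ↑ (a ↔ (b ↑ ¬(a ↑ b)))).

b ↔ a = False ↔ True = False
b ↓ a = False ↓ True = False
b ↓ (b ↓ a) = False ↓ False = True
¬(b ↓ (b ↓ a)) = ¬True = False
b ↓ a = False ↓ True = False
a ↓ b = True ↓ False = False
(b ↓ a) ⊕ (a ↓ b) = False ⊕ False = False
¬(b ↓ (b ↓ a)) ↔ ((b ↓ a) ⊕ (a ↓ b)) = False ↔ False = True
(¬(b ↓ (b ↓ a)) ↔ ((b ↓ a) ⊕ (a ↓ b))) ↓ a = True ↓ True = False
a ↑ b = True ↑ False = True
¬(a ↑ b) = ¬True = False
b ↑ ¬(a ↑ b) = False ↑ False = True
a ↔ (b ↑ ¬(a ↑ b)) = True ↔ True = True
((¬(b ↓ (b ↓ a)) ↔ ((b ↓ a) ⊕ (a ↓ b))) ↓ a) ↑ (a ↔ (b ↑ ¬(a ↑ b))) = False ↑ True = True
¬(((¬(b ↓ (b ↓ a)) ↔ ((b ↓ a) ⊕ (a ↓ b))) ↓ a) ↑ (a ↔ (b ↑ ¬(a ↑ b)))) = ¬True = False
(b ↔ a) ↑ ¬(((¬(b ↓ (b ↓ a)) ↔ ((b ↓ a) ⊕ (a ↓ b))) ↓ a) ↑ (a ↔ (b ↑ ¬(a ↑ b)))) = False ↑ False = True

True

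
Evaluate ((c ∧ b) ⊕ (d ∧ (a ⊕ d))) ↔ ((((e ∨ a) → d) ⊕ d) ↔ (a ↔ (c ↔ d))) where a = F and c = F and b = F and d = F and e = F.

T

Substituting a=F, c=F, b=F, d=F, e=F:
c ∧ b = F ∧ F = F
a ⊕ d = F ⊕ F = F
d ∧ (a ⊕ d) = F ∧ F = F
(c ∧ b) ⊕ (d ∧ (a ⊕ d)) = F ⊕ F = F
e ∨ a = F ∨ F = F
(e ∨ a) → d = F → F = T
((e ∨ a) → d) ⊕ d = T ⊕ F = T
c ↔ d = F ↔ F = T
a ↔ (c ↔ d) = F ↔ T = F
(((e ∨ a) → d) ⊕ d) ↔ (a ↔ (c ↔ d)) = T ↔ F = F
((c ∧ b) ⊕ (d ∧ (a ⊕ d))) ↔ ((((e ∨ a) → d) ⊕ d) ↔ (a ↔ (c ↔ d))) = F ↔ F = T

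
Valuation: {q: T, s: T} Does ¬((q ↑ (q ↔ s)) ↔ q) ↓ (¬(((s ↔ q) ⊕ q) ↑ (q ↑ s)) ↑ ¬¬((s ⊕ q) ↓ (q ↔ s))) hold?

F

q ↔ s = T ↔ T = T
q ↑ (q ↔ s) = T ↑ T = F
(q ↑ (q ↔ s)) ↔ q = F ↔ T = F
¬((q ↑ (q ↔ s)) ↔ q) = ¬F = T
s ↔ q = T ↔ T = T
(s ↔ q) ⊕ q = T ⊕ T = F
q ↑ s = T ↑ T = F
((s ↔ q) ⊕ q) ↑ (q ↑ s) = F ↑ F = T
¬(((s ↔ q) ⊕ q) ↑ (q ↑ s)) = ¬T = F
s ⊕ q = T ⊕ T = F
q ↔ s = T ↔ T = T
(s ⊕ q) ↓ (q ↔ s) = F ↓ T = F
¬((s ⊕ q) ↓ (q ↔ s)) = ¬F = T
¬¬((s ⊕ q) ↓ (q ↔ s)) = ¬T = F
¬(((s ↔ q) ⊕ q) ↑ (q ↑ s)) ↑ ¬¬((s ⊕ q) ↓ (q ↔ s)) = F ↑ F = T
¬((q ↑ (q ↔ s)) ↔ q) ↓ (¬(((s ↔ q) ⊕ q) ↑ (q ↑ s)) ↑ ¬¬((s ⊕ q) ↓ (q ↔ s))) = T ↓ T = F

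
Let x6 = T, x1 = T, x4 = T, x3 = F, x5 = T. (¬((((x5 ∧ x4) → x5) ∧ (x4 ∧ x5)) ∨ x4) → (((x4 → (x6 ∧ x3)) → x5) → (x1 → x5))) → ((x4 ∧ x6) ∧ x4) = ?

T

Substituting x6=T, x1=T, x4=T, x3=F, x5=T:
x5 ∧ x4 = T ∧ T = T
(x5 ∧ x4) → x5 = T → T = T
x4 ∧ x5 = T ∧ T = T
((x5 ∧ x4) → x5) ∧ (x4 ∧ x5) = T ∧ T = T
(((x5 ∧ x4) → x5) ∧ (x4 ∧ x5)) ∨ x4 = T ∨ T = T
¬((((x5 ∧ x4) → x5) ∧ (x4 ∧ x5)) ∨ x4) = ¬T = F
x6 ∧ x3 = T ∧ F = F
x4 → (x6 ∧ x3) = T → F = F
(x4 → (x6 ∧ x3)) → x5 = F → T = T
x1 → x5 = T → T = T
((x4 → (x6 ∧ x3)) → x5) → (x1 → x5) = T → T = T
¬((((x5 ∧ x4) → x5) ∧ (x4 ∧ x5)) ∨ x4) → (((x4 → (x6 ∧ x3)) → x5) → (x1 → x5)) = F → T = T
x4 ∧ x6 = T ∧ T = T
(x4 ∧ x6) ∧ x4 = T ∧ T = T
(¬((((x5 ∧ x4) → x5) ∧ (x4 ∧ x5)) ∨ x4) → (((x4 → (x6 ∧ x3)) → x5) → (x1 → x5))) → ((x4 ∧ x6) ∧ x4) = T → T = T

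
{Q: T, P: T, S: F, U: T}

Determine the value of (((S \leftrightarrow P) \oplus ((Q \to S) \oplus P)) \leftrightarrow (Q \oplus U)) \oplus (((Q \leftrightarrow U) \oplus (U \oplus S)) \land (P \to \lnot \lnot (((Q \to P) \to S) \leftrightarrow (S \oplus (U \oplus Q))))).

Substituting Q=T, P=T, S=F, U=T:
S \leftrightarrow P = F \leftrightarrow T = F
Q \to S = T \to F = F
(Q \to S) \oplus P = F \oplus T = T
(S \leftrightarrow P) \oplus ((Q \to S) \oplus P) = F \oplus T = T
Q \oplus U = T \oplus T = F
((S \leftrightarrow P) \oplus ((Q \to S) \oplus P)) \leftrightarrow (Q \oplus U) = T \leftrightarrow F = F
Q \leftrightarrow U = T \leftrightarrow T = T
U \oplus S = T \oplus F = T
(Q \leftrightarrow U) \oplus (U \oplus S) = T \oplus T = F
Q \to P = T \to T = T
(Q \to P) \to S = T \to F = F
U \oplus Q = T \oplus T = F
S \oplus (U \oplus Q) = F \oplus F = F
((Q \to P) \to S) \leftrightarrow (S \oplus (U \oplus Q)) = F \leftrightarrow F = T
\lnot (((Q \to P) \to S) \leftrightarrow (S \oplus (U \oplus Q))) = \lnot T = F
\lnot \lnot (((Q \to P) \to S) \leftrightarrow (S \oplus (U \oplus Q))) = \lnot F = T
P \to \lnot \lnot (((Q \to P) \to S) \leftrightarrow (S \oplus (U \oplus Q))) = T \to T = T
((Q \leftrightarrow U) \oplus (U \oplus S)) \land (P \to \lnot \lnot (((Q \to P) \to S) \leftrightarrow (S \oplus (U \oplus Q)))) = F \land T = F
(((S \leftrightarrow P) \oplus ((Q \to S) \oplus P)) \leftrightarrow (Q \oplus U)) \oplus (((Q \leftrightarrow U) \oplus (U \oplus S)) \land (P \to \lnot \lnot (((Q \to P) \to S) \leftrightarrow (S \oplus (U \oplus Q))))) = F \oplus F = F

F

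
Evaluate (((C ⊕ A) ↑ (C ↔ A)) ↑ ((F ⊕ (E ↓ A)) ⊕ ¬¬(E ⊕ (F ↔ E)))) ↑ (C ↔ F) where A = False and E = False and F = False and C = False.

C ⊕ A = False ⊕ False = False
C ↔ A = False ↔ False = True
(C ⊕ A) ↑ (C ↔ A) = False ↑ True = True
E ↓ A = False ↓ False = True
F ⊕ (E ↓ A) = False ⊕ True = True
F ↔ E = False ↔ False = True
E ⊕ (F ↔ E) = False ⊕ True = True
¬(E ⊕ (F ↔ E)) = ¬True = False
¬¬(E ⊕ (F ↔ E)) = ¬False = True
(F ⊕ (E ↓ A)) ⊕ ¬¬(E ⊕ (F ↔ E)) = True ⊕ True = False
((C ⊕ A) ↑ (C ↔ A)) ↑ ((F ⊕ (E ↓ A)) ⊕ ¬¬(E ⊕ (F ↔ E))) = True ↑ False = True
C ↔ F = False ↔ False = True
(((C ⊕ A) ↑ (C ↔ A)) ↑ ((F ⊕ (E ↓ A)) ⊕ ¬¬(E ⊕ (F ↔ E)))) ↑ (C ↔ F) = True ↑ True = False

False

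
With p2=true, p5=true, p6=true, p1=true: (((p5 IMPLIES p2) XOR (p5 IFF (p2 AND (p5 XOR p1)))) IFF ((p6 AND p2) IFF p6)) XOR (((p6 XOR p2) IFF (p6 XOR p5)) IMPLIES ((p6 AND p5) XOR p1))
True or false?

true

p5 IMPLIES p2 = true IMPLIES true = true
p5 XOR p1 = true XOR true = false
p2 AND (p5 XOR p1) = true AND false = false
p5 IFF (p2 AND (p5 XOR p1)) = true IFF false = false
(p5 IMPLIES p2) XOR (p5 IFF (p2 AND (p5 XOR p1))) = true XOR false = true
p6 AND p2 = true AND true = true
(p6 AND p2) IFF p6 = true IFF true = true
((p5 IMPLIES p2) XOR (p5 IFF (p2 AND (p5 XOR p1)))) IFF ((p6 AND p2) IFF p6) = true IFF true = true
p6 XOR p2 = true XOR true = false
p6 XOR p5 = true XOR true = false
(p6 XOR p2) IFF (p6 XOR p5) = false IFF false = true
p6 AND p5 = true AND true = true
(p6 AND p5) XOR p1 = true XOR true = false
((p6 XOR p2) IFF (p6 XOR p5)) IMPLIES ((p6 AND p5) XOR p1) = true IMPLIES false = false
(((p5 IMPLIES p2) XOR (p5 IFF (p2 AND (p5 XOR p1)))) IFF ((p6 AND p2) IFF p6)) XOR (((p6 XOR p2) IFF (p6 XOR p5)) IMPLIES ((p6 AND p5) XOR p1)) = true XOR false = true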